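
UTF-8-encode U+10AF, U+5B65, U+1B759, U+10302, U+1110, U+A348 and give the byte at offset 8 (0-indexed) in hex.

U+10AF → 3-byte form E1 82 AF at offsets 0–2.
U+5B65 → 3-byte form E5 AD A5 at offsets 3–5.
U+1B759 → 4-byte form F0 9B 9D 99 at offsets 6–9.
Offset 8 falls in char 3's range; it's byte 3 of F0 9B 9D 99 = 0x9D.

0x9D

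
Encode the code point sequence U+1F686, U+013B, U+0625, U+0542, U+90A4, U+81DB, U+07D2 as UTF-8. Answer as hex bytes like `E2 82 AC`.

U+1F686: 4-byte form → F0 9F 9A 86.
U+013B: 2-byte form → C4 BB.
U+0625: 2-byte form → D8 A5.
U+0542: 2-byte form → D5 82.
U+90A4: 3-byte form → E9 82 A4.
U+81DB: 3-byte form → E8 87 9B.
U+07D2: 2-byte form → DF 92.
Concatenated (18 bytes): F0 9F 9A 86 C4 BB D8 A5 D5 82 E9 82 A4 E8 87 9B DF 92.

F0 9F 9A 86 C4 BB D8 A5 D5 82 E9 82 A4 E8 87 9B DF 92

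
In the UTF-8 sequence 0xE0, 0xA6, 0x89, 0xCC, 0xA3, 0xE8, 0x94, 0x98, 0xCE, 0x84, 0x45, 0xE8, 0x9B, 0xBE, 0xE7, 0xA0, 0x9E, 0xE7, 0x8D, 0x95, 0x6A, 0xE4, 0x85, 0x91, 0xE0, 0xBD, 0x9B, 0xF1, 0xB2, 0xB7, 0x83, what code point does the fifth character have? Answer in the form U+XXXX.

U+0045

Offset 0: leading byte 0xE0 = 11100000 → 3-byte char #1 = E0 A6 89.
Offset 3: leading byte 0xCC = 11001100 → 2-byte char #2 = CC A3.
Offset 5: leading byte 0xE8 = 11101000 → 3-byte char #3 = E8 94 98.
Offset 8: leading byte 0xCE = 11001110 → 2-byte char #4 = CE 84.
Offset 10: leading byte 0x45 = 01000101 → 1-byte char #5 = 45.
Leading byte 0x45 = 01000101 matches 0xxxxxxx → 1-byte sequence.
Byte 1: 0x45 = 01000101, payload 1000101 (7 bits).
Concatenate: 1000101 = 0x45 (7 bits → U+0045).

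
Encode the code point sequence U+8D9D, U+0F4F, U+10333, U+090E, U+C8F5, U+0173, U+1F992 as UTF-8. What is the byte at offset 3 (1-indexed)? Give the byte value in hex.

0x9D

1-indexed offset 3 is 0-indexed offset 2.
U+8D9D → 3-byte form E8 B6 9D at offsets 0–2.
Offset 2 falls in char 1's range; it's byte 3 of E8 B6 9D = 0x9D.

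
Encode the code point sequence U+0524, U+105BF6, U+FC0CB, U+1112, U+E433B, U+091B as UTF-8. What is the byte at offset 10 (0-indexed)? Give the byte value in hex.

U+0524 → 2-byte form D4 A4 at offsets 0–1.
U+105BF6 → 4-byte form F4 85 AF B6 at offsets 2–5.
U+FC0CB → 4-byte form F3 BC 83 8B at offsets 6–9.
U+1112 → 3-byte form E1 84 92 at offsets 10–12.
Offset 10 falls in char 4's range; it's byte 1 of E1 84 92 = 0xE1.

0xE1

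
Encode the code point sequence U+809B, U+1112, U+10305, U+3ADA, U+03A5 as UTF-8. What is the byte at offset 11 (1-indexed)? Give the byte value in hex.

0xE3

1-indexed offset 11 is 0-indexed offset 10.
U+809B → 3-byte form E8 82 9B at offsets 0–2.
U+1112 → 3-byte form E1 84 92 at offsets 3–5.
U+10305 → 4-byte form F0 90 8C 85 at offsets 6–9.
U+3ADA → 3-byte form E3 AB 9A at offsets 10–12.
Offset 10 falls in char 4's range; it's byte 1 of E3 AB 9A = 0xE3.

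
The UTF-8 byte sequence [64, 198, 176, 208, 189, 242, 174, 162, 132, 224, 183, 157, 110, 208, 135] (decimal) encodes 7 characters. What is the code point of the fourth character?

Offset 0: leading byte 0x40 = 01000000 → 1-byte char #1 = 40.
Offset 1: leading byte 0xC6 = 11000110 → 2-byte char #2 = C6 B0.
Offset 3: leading byte 0xD0 = 11010000 → 2-byte char #3 = D0 BD.
Offset 5: leading byte 0xF2 = 11110010 → 4-byte char #4 = F2 AE A2 84.
Leading byte 0xF2 = 11110010 matches 11110xxx → 4-byte sequence.
Byte 1: 0xF2 = 11110010, payload 010 (3 bits).
Byte 2: 0xAE = 10101110 (10xxxxxx ✓), payload 101110.
Byte 3: 0xA2 = 10100010 (10xxxxxx ✓), payload 100010.
Byte 4: 0x84 = 10000100 (10xxxxxx ✓), payload 000100.
Concatenate: 010101110100010000100 = 0xAE884 (21 bits → U+AE884).

U+AE884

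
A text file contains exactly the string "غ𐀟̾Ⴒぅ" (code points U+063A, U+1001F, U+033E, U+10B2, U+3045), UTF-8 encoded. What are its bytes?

D8 BA F0 90 80 9F CC BE E1 82 B2 E3 81 85

U+063A: 2-byte form → D8 BA.
U+1001F: 4-byte form → F0 90 80 9F.
U+033E: 2-byte form → CC BE.
U+10B2: 3-byte form → E1 82 B2.
U+3045: 3-byte form → E3 81 85.
Concatenated (14 bytes): D8 BA F0 90 80 9F CC BE E1 82 B2 E3 81 85.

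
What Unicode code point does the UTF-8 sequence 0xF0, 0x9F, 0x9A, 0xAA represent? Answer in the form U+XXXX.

Leading byte 0xF0 = 11110000 matches 11110xxx → 4-byte sequence.
Byte 1: 0xF0 = 11110000, payload 000 (3 bits).
Byte 2: 0x9F = 10011111 (10xxxxxx ✓), payload 011111.
Byte 3: 0x9A = 10011010 (10xxxxxx ✓), payload 011010.
Byte 4: 0xAA = 10101010 (10xxxxxx ✓), payload 101010.
Concatenate: 000011111011010101010 = 0x1F6AA (21 bits → U+1F6AA).

U+1F6AA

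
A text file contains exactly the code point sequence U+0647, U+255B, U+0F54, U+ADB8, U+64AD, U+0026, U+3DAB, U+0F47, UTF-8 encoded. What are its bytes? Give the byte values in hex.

U+0647: 2-byte form → D9 87.
U+255B: 3-byte form → E2 95 9B.
U+0F54: 3-byte form → E0 BD 94.
U+ADB8: 3-byte form → EA B6 B8.
U+64AD: 3-byte form → E6 92 AD.
U+0026: 1-byte form → 26.
U+3DAB: 3-byte form → E3 B6 AB.
U+0F47: 3-byte form → E0 BD 87.
Concatenated (21 bytes): D9 87 E2 95 9B E0 BD 94 EA B6 B8 E6 92 AD 26 E3 B6 AB E0 BD 87.

D9 87 E2 95 9B E0 BD 94 EA B6 B8 E6 92 AD 26 E3 B6 AB E0 BD 87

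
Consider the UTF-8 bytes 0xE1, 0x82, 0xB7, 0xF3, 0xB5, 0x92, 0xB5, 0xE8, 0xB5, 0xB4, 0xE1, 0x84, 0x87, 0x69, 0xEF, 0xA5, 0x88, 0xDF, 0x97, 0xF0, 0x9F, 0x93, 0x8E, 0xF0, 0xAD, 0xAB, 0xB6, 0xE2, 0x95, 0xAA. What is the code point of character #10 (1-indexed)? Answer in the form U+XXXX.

Offset 0: leading byte 0xE1 = 11100001 → 3-byte char #1 = E1 82 B7.
Offset 3: leading byte 0xF3 = 11110011 → 4-byte char #2 = F3 B5 92 B5.
Offset 7: leading byte 0xE8 = 11101000 → 3-byte char #3 = E8 B5 B4.
Offset 10: leading byte 0xE1 = 11100001 → 3-byte char #4 = E1 84 87.
Offset 13: leading byte 0x69 = 01101001 → 1-byte char #5 = 69.
Offset 14: leading byte 0xEF = 11101111 → 3-byte char #6 = EF A5 88.
Offset 17: leading byte 0xDF = 11011111 → 2-byte char #7 = DF 97.
Offset 19: leading byte 0xF0 = 11110000 → 4-byte char #8 = F0 9F 93 8E.
Offset 23: leading byte 0xF0 = 11110000 → 4-byte char #9 = F0 AD AB B6.
Offset 27: leading byte 0xE2 = 11100010 → 3-byte char #10 = E2 95 AA.
Leading byte 0xE2 = 11100010 matches 1110xxxx → 3-byte sequence.
Byte 1: 0xE2 = 11100010, payload 0010 (4 bits).
Byte 2: 0x95 = 10010101 (10xxxxxx ✓), payload 010101.
Byte 3: 0xAA = 10101010 (10xxxxxx ✓), payload 101010.
Concatenate: 0010010101101010 = 0x256A (16 bits → U+256A).

U+256A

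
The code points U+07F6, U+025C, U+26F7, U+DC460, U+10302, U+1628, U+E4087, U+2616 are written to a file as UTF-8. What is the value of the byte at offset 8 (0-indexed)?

0x9C

U+07F6 → 2-byte form DF B6 at offsets 0–1.
U+025C → 2-byte form C9 9C at offsets 2–3.
U+26F7 → 3-byte form E2 9B B7 at offsets 4–6.
U+DC460 → 4-byte form F3 9C 91 A0 at offsets 7–10.
Offset 8 falls in char 4's range; it's byte 2 of F3 9C 91 A0 = 0x9C.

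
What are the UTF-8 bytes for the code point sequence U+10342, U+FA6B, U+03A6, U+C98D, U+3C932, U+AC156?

F0 90 8D 82 EF A9 AB CE A6 EC A6 8D F0 BC A4 B2 F2 AC 85 96

U+10342: 4-byte form → F0 90 8D 82.
U+FA6B: 3-byte form → EF A9 AB.
U+03A6: 2-byte form → CE A6.
U+C98D: 3-byte form → EC A6 8D.
U+3C932: 4-byte form → F0 BC A4 B2.
U+AC156: 4-byte form → F2 AC 85 96.
Concatenated (20 bytes): F0 90 8D 82 EF A9 AB CE A6 EC A6 8D F0 BC A4 B2 F2 AC 85 96.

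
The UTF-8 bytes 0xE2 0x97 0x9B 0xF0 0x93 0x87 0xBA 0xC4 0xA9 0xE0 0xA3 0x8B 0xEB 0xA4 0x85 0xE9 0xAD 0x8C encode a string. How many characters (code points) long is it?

Byte at offset 0: 0xE2 = 11100010 → 3-byte char (#1). Advance 3.
Byte at offset 3: 0xF0 = 11110000 → 4-byte char (#2). Advance 4.
Byte at offset 7: 0xC4 = 11000100 → 2-byte char (#3). Advance 2.
Byte at offset 9: 0xE0 = 11100000 → 3-byte char (#4). Advance 3.
Byte at offset 12: 0xEB = 11101011 → 3-byte char (#5). Advance 3.
Byte at offset 15: 0xE9 = 11101001 → 3-byte char (#6). Advance 3.
Reached end at offset 18 after 6 code points.

6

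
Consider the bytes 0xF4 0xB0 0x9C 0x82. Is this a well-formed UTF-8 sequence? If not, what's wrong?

invalid (encodes a value above U+10FFFF)

Leading byte 0xF4 = 11110100 → 4-byte form.
Payload = 0x130702, which exceeds U+10FFFF, the maximum Unicode code point. (Leading bytes F5–FF, or F4 followed by ≥ 0x90, are invalid.)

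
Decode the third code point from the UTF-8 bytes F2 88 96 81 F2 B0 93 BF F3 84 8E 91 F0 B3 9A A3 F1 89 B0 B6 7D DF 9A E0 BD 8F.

Offset 0: leading byte 0xF2 = 11110010 → 4-byte char #1 = F2 88 96 81.
Offset 4: leading byte 0xF2 = 11110010 → 4-byte char #2 = F2 B0 93 BF.
Offset 8: leading byte 0xF3 = 11110011 → 4-byte char #3 = F3 84 8E 91.
Leading byte 0xF3 = 11110011 matches 11110xxx → 4-byte sequence.
Byte 1: 0xF3 = 11110011, payload 011 (3 bits).
Byte 2: 0x84 = 10000100 (10xxxxxx ✓), payload 000100.
Byte 3: 0x8E = 10001110 (10xxxxxx ✓), payload 001110.
Byte 4: 0x91 = 10010001 (10xxxxxx ✓), payload 010001.
Concatenate: 011000100001110010001 = 0xC4391 (21 bits → U+C4391).

U+C4391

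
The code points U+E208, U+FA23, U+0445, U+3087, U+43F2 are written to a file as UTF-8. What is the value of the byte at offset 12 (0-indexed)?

0x8F

U+E208 → 3-byte form EE 88 88 at offsets 0–2.
U+FA23 → 3-byte form EF A8 A3 at offsets 3–5.
U+0445 → 2-byte form D1 85 at offsets 6–7.
U+3087 → 3-byte form E3 82 87 at offsets 8–10.
U+43F2 → 3-byte form E4 8F B2 at offsets 11–13.
Offset 12 falls in char 5's range; it's byte 2 of E4 8F B2 = 0x8F.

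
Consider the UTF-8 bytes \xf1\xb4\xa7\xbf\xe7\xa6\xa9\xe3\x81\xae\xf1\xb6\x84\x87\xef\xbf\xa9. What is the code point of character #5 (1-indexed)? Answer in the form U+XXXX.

Offset 0: leading byte 0xF1 = 11110001 → 4-byte char #1 = F1 B4 A7 BF.
Offset 4: leading byte 0xE7 = 11100111 → 3-byte char #2 = E7 A6 A9.
Offset 7: leading byte 0xE3 = 11100011 → 3-byte char #3 = E3 81 AE.
Offset 10: leading byte 0xF1 = 11110001 → 4-byte char #4 = F1 B6 84 87.
Offset 14: leading byte 0xEF = 11101111 → 3-byte char #5 = EF BF A9.
Leading byte 0xEF = 11101111 matches 1110xxxx → 3-byte sequence.
Byte 1: 0xEF = 11101111, payload 1111 (4 bits).
Byte 2: 0xBF = 10111111 (10xxxxxx ✓), payload 111111.
Byte 3: 0xA9 = 10101001 (10xxxxxx ✓), payload 101001.
Concatenate: 1111111111101001 = 0xFFE9 (16 bits → U+FFE9).

U+FFE9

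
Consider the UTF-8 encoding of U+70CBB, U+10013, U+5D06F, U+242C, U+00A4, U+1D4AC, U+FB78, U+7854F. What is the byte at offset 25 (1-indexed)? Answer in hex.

0xF1

1-indexed offset 25 is 0-indexed offset 24.
U+70CBB → 4-byte form F1 B0 B2 BB at offsets 0–3.
U+10013 → 4-byte form F0 90 80 93 at offsets 4–7.
U+5D06F → 4-byte form F1 9D 81 AF at offsets 8–11.
U+242C → 3-byte form E2 90 AC at offsets 12–14.
U+00A4 → 2-byte form C2 A4 at offsets 15–16.
U+1D4AC → 4-byte form F0 9D 92 AC at offsets 17–20.
U+FB78 → 3-byte form EF AD B8 at offsets 21–23.
U+7854F → 4-byte form F1 B8 95 8F at offsets 24–27.
Offset 24 falls in char 8's range; it's byte 1 of F1 B8 95 8F = 0xF1.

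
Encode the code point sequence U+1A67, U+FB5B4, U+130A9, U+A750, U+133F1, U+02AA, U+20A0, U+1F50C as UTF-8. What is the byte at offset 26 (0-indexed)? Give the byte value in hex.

0x8C

U+1A67 → 3-byte form E1 A9 A7 at offsets 0–2.
U+FB5B4 → 4-byte form F3 BB 96 B4 at offsets 3–6.
U+130A9 → 4-byte form F0 93 82 A9 at offsets 7–10.
U+A750 → 3-byte form EA 9D 90 at offsets 11–13.
U+133F1 → 4-byte form F0 93 8F B1 at offsets 14–17.
U+02AA → 2-byte form CA AA at offsets 18–19.
U+20A0 → 3-byte form E2 82 A0 at offsets 20–22.
U+1F50C → 4-byte form F0 9F 94 8C at offsets 23–26.
Offset 26 falls in char 8's range; it's byte 4 of F0 9F 94 8C = 0x8C.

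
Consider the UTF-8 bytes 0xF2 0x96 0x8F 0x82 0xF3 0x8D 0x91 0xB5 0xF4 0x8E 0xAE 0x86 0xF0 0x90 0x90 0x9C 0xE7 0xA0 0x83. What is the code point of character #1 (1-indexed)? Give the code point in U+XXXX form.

Offset 0: leading byte 0xF2 = 11110010 → 4-byte char #1 = F2 96 8F 82.
Leading byte 0xF2 = 11110010 matches 11110xxx → 4-byte sequence.
Byte 1: 0xF2 = 11110010, payload 010 (3 bits).
Byte 2: 0x96 = 10010110 (10xxxxxx ✓), payload 010110.
Byte 3: 0x8F = 10001111 (10xxxxxx ✓), payload 001111.
Byte 4: 0x82 = 10000010 (10xxxxxx ✓), payload 000010.
Concatenate: 010010110001111000010 = 0x963C2 (21 bits → U+963C2).

U+963C2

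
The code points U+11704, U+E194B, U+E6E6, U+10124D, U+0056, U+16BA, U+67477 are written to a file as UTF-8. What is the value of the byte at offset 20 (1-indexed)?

1-indexed offset 20 is 0-indexed offset 19.
U+11704 → 4-byte form F0 91 9C 84 at offsets 0–3.
U+E194B → 4-byte form F3 A1 A5 8B at offsets 4–7.
U+E6E6 → 3-byte form EE 9B A6 at offsets 8–10.
U+10124D → 4-byte form F4 81 89 8D at offsets 11–14.
U+0056 → 1-byte form 56 at offsets 15–15.
U+16BA → 3-byte form E1 9A BA at offsets 16–18.
U+67477 → 4-byte form F1 A7 91 B7 at offsets 19–22.
Offset 19 falls in char 7's range; it's byte 1 of F1 A7 91 B7 = 0xF1.

0xF1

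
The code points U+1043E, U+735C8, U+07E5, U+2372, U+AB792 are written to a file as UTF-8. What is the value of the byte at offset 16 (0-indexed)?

0x92

U+1043E → 4-byte form F0 90 90 BE at offsets 0–3.
U+735C8 → 4-byte form F1 B3 97 88 at offsets 4–7.
U+07E5 → 2-byte form DF A5 at offsets 8–9.
U+2372 → 3-byte form E2 8D B2 at offsets 10–12.
U+AB792 → 4-byte form F2 AB 9E 92 at offsets 13–16.
Offset 16 falls in char 5's range; it's byte 4 of F2 AB 9E 92 = 0x92.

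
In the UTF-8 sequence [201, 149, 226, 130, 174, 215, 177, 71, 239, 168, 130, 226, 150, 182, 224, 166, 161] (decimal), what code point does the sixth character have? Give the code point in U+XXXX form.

Offset 0: leading byte 0xC9 = 11001001 → 2-byte char #1 = C9 95.
Offset 2: leading byte 0xE2 = 11100010 → 3-byte char #2 = E2 82 AE.
Offset 5: leading byte 0xD7 = 11010111 → 2-byte char #3 = D7 B1.
Offset 7: leading byte 0x47 = 01000111 → 1-byte char #4 = 47.
Offset 8: leading byte 0xEF = 11101111 → 3-byte char #5 = EF A8 82.
Offset 11: leading byte 0xE2 = 11100010 → 3-byte char #6 = E2 96 B6.
Leading byte 0xE2 = 11100010 matches 1110xxxx → 3-byte sequence.
Byte 1: 0xE2 = 11100010, payload 0010 (4 bits).
Byte 2: 0x96 = 10010110 (10xxxxxx ✓), payload 010110.
Byte 3: 0xB6 = 10110110 (10xxxxxx ✓), payload 110110.
Concatenate: 0010010110110110 = 0x25B6 (16 bits → U+25B6).

U+25B6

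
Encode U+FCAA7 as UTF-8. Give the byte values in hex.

U+FCAA7 = 0xFCAA7 = 1034919 decimal. In range U+10000–U+10FFFF → 4-byte form: 11110xxx 10xxxxxx 10xxxxxx 10xxxxxx.
Binary (21 bits): 011111100101010100111.
Split 3+6+6+6: 011 | 111100 | 101010 | 100111.
Byte 1: 11110011 = 0xF3.
Byte 2: 10111100 = 0xBC.
Byte 3: 10101010 = 0xAA.
Byte 4: 10100111 = 0xA7.

F3 BC AA A7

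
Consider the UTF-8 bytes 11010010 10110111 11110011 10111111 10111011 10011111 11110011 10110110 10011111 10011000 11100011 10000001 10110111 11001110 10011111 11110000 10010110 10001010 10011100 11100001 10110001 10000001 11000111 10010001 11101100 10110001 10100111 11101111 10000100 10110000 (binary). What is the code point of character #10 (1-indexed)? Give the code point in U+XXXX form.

Offset 0: leading byte 0xD2 = 11010010 → 2-byte char #1 = D2 B7.
Offset 2: leading byte 0xF3 = 11110011 → 4-byte char #2 = F3 BF BB 9F.
Offset 6: leading byte 0xF3 = 11110011 → 4-byte char #3 = F3 B6 9F 98.
Offset 10: leading byte 0xE3 = 11100011 → 3-byte char #4 = E3 81 B7.
Offset 13: leading byte 0xCE = 11001110 → 2-byte char #5 = CE 9F.
Offset 15: leading byte 0xF0 = 11110000 → 4-byte char #6 = F0 96 8A 9C.
Offset 19: leading byte 0xE1 = 11100001 → 3-byte char #7 = E1 B1 81.
Offset 22: leading byte 0xC7 = 11000111 → 2-byte char #8 = C7 91.
Offset 24: leading byte 0xEC = 11101100 → 3-byte char #9 = EC B1 A7.
Offset 27: leading byte 0xEF = 11101111 → 3-byte char #10 = EF 84 B0.
Leading byte 0xEF = 11101111 matches 1110xxxx → 3-byte sequence.
Byte 1: 0xEF = 11101111, payload 1111 (4 bits).
Byte 2: 0x84 = 10000100 (10xxxxxx ✓), payload 000100.
Byte 3: 0xB0 = 10110000 (10xxxxxx ✓), payload 110000.
Concatenate: 1111000100110000 = 0xF130 (16 bits → U+F130).

U+F130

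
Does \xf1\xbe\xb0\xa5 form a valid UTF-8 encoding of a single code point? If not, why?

Leading byte 0xF1 = 11110001 → 4-byte form.
Continuation bytes 0xBE=10111110, 0xB0=10110000, 0xA5=10100101 all match 10xxxxxx.
Decoded value 0x7EC25 is ≥ 0x10000 (shortest form) and not a surrogate.

valid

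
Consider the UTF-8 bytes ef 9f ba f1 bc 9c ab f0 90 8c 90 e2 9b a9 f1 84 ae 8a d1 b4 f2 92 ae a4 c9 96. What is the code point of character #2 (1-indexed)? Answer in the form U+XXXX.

Offset 0: leading byte 0xEF = 11101111 → 3-byte char #1 = EF 9F BA.
Offset 3: leading byte 0xF1 = 11110001 → 4-byte char #2 = F1 BC 9C AB.
Leading byte 0xF1 = 11110001 matches 11110xxx → 4-byte sequence.
Byte 1: 0xF1 = 11110001, payload 001 (3 bits).
Byte 2: 0xBC = 10111100 (10xxxxxx ✓), payload 111100.
Byte 3: 0x9C = 10011100 (10xxxxxx ✓), payload 011100.
Byte 4: 0xAB = 10101011 (10xxxxxx ✓), payload 101011.
Concatenate: 001111100011100101011 = 0x7C72B (21 bits → U+7C72B).

U+7C72B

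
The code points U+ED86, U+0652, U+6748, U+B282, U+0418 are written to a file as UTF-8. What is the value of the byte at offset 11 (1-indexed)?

0x82

1-indexed offset 11 is 0-indexed offset 10.
U+ED86 → 3-byte form EE B6 86 at offsets 0–2.
U+0652 → 2-byte form D9 92 at offsets 3–4.
U+6748 → 3-byte form E6 9D 88 at offsets 5–7.
U+B282 → 3-byte form EB 8A 82 at offsets 8–10.
Offset 10 falls in char 4's range; it's byte 3 of EB 8A 82 = 0x82.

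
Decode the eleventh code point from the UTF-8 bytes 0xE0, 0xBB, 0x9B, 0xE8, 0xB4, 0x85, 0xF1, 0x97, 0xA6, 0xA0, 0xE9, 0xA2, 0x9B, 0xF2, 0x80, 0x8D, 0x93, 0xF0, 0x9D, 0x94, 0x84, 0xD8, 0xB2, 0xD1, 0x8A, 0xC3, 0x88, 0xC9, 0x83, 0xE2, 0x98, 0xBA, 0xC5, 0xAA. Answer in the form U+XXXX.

U+263A

Offset 0: leading byte 0xE0 = 11100000 → 3-byte char #1 = E0 BB 9B.
Offset 3: leading byte 0xE8 = 11101000 → 3-byte char #2 = E8 B4 85.
Offset 6: leading byte 0xF1 = 11110001 → 4-byte char #3 = F1 97 A6 A0.
Offset 10: leading byte 0xE9 = 11101001 → 3-byte char #4 = E9 A2 9B.
Offset 13: leading byte 0xF2 = 11110010 → 4-byte char #5 = F2 80 8D 93.
Offset 17: leading byte 0xF0 = 11110000 → 4-byte char #6 = F0 9D 94 84.
Offset 21: leading byte 0xD8 = 11011000 → 2-byte char #7 = D8 B2.
Offset 23: leading byte 0xD1 = 11010001 → 2-byte char #8 = D1 8A.
Offset 25: leading byte 0xC3 = 11000011 → 2-byte char #9 = C3 88.
Offset 27: leading byte 0xC9 = 11001001 → 2-byte char #10 = C9 83.
Offset 29: leading byte 0xE2 = 11100010 → 3-byte char #11 = E2 98 BA.
Leading byte 0xE2 = 11100010 matches 1110xxxx → 3-byte sequence.
Byte 1: 0xE2 = 11100010, payload 0010 (4 bits).
Byte 2: 0x98 = 10011000 (10xxxxxx ✓), payload 011000.
Byte 3: 0xBA = 10111010 (10xxxxxx ✓), payload 111010.
Concatenate: 0010011000111010 = 0x263A (16 bits → U+263A).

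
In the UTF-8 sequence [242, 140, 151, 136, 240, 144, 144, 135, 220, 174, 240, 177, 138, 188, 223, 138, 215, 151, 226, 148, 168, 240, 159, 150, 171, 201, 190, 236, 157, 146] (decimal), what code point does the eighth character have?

Offset 0: leading byte 0xF2 = 11110010 → 4-byte char #1 = F2 8C 97 88.
Offset 4: leading byte 0xF0 = 11110000 → 4-byte char #2 = F0 90 90 87.
Offset 8: leading byte 0xDC = 11011100 → 2-byte char #3 = DC AE.
Offset 10: leading byte 0xF0 = 11110000 → 4-byte char #4 = F0 B1 8A BC.
Offset 14: leading byte 0xDF = 11011111 → 2-byte char #5 = DF 8A.
Offset 16: leading byte 0xD7 = 11010111 → 2-byte char #6 = D7 97.
Offset 18: leading byte 0xE2 = 11100010 → 3-byte char #7 = E2 94 A8.
Offset 21: leading byte 0xF0 = 11110000 → 4-byte char #8 = F0 9F 96 AB.
Leading byte 0xF0 = 11110000 matches 11110xxx → 4-byte sequence.
Byte 1: 0xF0 = 11110000, payload 000 (3 bits).
Byte 2: 0x9F = 10011111 (10xxxxxx ✓), payload 011111.
Byte 3: 0x96 = 10010110 (10xxxxxx ✓), payload 010110.
Byte 4: 0xAB = 10101011 (10xxxxxx ✓), payload 101011.
Concatenate: 000011111010110101011 = 0x1F5AB (21 bits → U+1F5AB).

U+1F5AB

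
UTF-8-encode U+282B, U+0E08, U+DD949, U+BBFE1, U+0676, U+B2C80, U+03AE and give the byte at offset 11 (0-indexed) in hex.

U+282B → 3-byte form E2 A0 AB at offsets 0–2.
U+0E08 → 3-byte form E0 B8 88 at offsets 3–5.
U+DD949 → 4-byte form F3 9D A5 89 at offsets 6–9.
U+BBFE1 → 4-byte form F2 BB BF A1 at offsets 10–13.
Offset 11 falls in char 4's range; it's byte 2 of F2 BB BF A1 = 0xBB.

0xBB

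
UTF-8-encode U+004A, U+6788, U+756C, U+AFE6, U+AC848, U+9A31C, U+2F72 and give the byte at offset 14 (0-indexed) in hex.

0xF2

U+004A → 1-byte form 4A at offsets 0–0.
U+6788 → 3-byte form E6 9E 88 at offsets 1–3.
U+756C → 3-byte form E7 95 AC at offsets 4–6.
U+AFE6 → 3-byte form EA BF A6 at offsets 7–9.
U+AC848 → 4-byte form F2 AC A1 88 at offsets 10–13.
U+9A31C → 4-byte form F2 9A 8C 9C at offsets 14–17.
Offset 14 falls in char 6's range; it's byte 1 of F2 9A 8C 9C = 0xF2.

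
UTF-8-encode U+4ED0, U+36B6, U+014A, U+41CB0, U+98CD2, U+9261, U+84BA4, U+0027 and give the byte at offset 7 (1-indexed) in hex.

0xC5

1-indexed offset 7 is 0-indexed offset 6.
U+4ED0 → 3-byte form E4 BB 90 at offsets 0–2.
U+36B6 → 3-byte form E3 9A B6 at offsets 3–5.
U+014A → 2-byte form C5 8A at offsets 6–7.
Offset 6 falls in char 3's range; it's byte 1 of C5 8A = 0xC5.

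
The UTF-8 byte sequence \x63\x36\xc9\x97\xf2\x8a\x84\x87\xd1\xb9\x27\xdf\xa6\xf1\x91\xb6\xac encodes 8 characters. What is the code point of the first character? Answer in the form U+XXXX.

U+0063

Offset 0: leading byte 0x63 = 01100011 → 1-byte char #1 = 63.
Leading byte 0x63 = 01100011 matches 0xxxxxxx → 1-byte sequence.
Byte 1: 0x63 = 01100011, payload 1100011 (7 bits).
Concatenate: 1100011 = 0x63 (7 bits → U+0063).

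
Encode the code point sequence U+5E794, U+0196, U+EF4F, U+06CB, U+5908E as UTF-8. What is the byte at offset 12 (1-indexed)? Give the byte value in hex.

0xF1

1-indexed offset 12 is 0-indexed offset 11.
U+5E794 → 4-byte form F1 9E 9E 94 at offsets 0–3.
U+0196 → 2-byte form C6 96 at offsets 4–5.
U+EF4F → 3-byte form EE BD 8F at offsets 6–8.
U+06CB → 2-byte form DB 8B at offsets 9–10.
U+5908E → 4-byte form F1 99 82 8E at offsets 11–14.
Offset 11 falls in char 5's range; it's byte 1 of F1 99 82 8E = 0xF1.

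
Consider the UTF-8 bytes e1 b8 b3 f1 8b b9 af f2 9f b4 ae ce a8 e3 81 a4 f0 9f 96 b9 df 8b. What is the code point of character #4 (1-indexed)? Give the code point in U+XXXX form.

U+03A8

Offset 0: leading byte 0xE1 = 11100001 → 3-byte char #1 = E1 B8 B3.
Offset 3: leading byte 0xF1 = 11110001 → 4-byte char #2 = F1 8B B9 AF.
Offset 7: leading byte 0xF2 = 11110010 → 4-byte char #3 = F2 9F B4 AE.
Offset 11: leading byte 0xCE = 11001110 → 2-byte char #4 = CE A8.
Leading byte 0xCE = 11001110 matches 110xxxxx → 2-byte sequence.
Byte 1: 0xCE = 11001110, payload 01110 (5 bits).
Byte 2: 0xA8 = 10101000 (10xxxxxx ✓), payload 101000.
Concatenate: 01110101000 = 0x3A8 (11 bits → U+03A8).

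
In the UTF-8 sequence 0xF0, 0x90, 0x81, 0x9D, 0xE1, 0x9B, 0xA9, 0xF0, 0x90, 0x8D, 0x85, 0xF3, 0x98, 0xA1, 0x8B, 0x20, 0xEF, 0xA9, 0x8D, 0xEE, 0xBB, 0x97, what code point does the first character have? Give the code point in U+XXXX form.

Offset 0: leading byte 0xF0 = 11110000 → 4-byte char #1 = F0 90 81 9D.
Leading byte 0xF0 = 11110000 matches 11110xxx → 4-byte sequence.
Byte 1: 0xF0 = 11110000, payload 000 (3 bits).
Byte 2: 0x90 = 10010000 (10xxxxxx ✓), payload 010000.
Byte 3: 0x81 = 10000001 (10xxxxxx ✓), payload 000001.
Byte 4: 0x9D = 10011101 (10xxxxxx ✓), payload 011101.
Concatenate: 000010000000001011101 = 0x1005D (21 bits → U+1005D).

U+1005D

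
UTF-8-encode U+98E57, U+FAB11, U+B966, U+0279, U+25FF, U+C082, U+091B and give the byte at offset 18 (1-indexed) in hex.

1-indexed offset 18 is 0-indexed offset 17.
U+98E57 → 4-byte form F2 98 B9 97 at offsets 0–3.
U+FAB11 → 4-byte form F3 BA AC 91 at offsets 4–7.
U+B966 → 3-byte form EB A5 A6 at offsets 8–10.
U+0279 → 2-byte form C9 B9 at offsets 11–12.
U+25FF → 3-byte form E2 97 BF at offsets 13–15.
U+C082 → 3-byte form EC 82 82 at offsets 16–18.
Offset 17 falls in char 6's range; it's byte 2 of EC 82 82 = 0x82.

0x82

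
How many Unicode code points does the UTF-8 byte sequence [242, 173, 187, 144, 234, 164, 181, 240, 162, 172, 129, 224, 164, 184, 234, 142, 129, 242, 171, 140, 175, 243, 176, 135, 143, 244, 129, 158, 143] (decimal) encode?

8

Byte at offset 0: 0xF2 = 11110010 → 4-byte char (#1). Advance 4.
Byte at offset 4: 0xEA = 11101010 → 3-byte char (#2). Advance 3.
Byte at offset 7: 0xF0 = 11110000 → 4-byte char (#3). Advance 4.
Byte at offset 11: 0xE0 = 11100000 → 3-byte char (#4). Advance 3.
Byte at offset 14: 0xEA = 11101010 → 3-byte char (#5). Advance 3.
Byte at offset 17: 0xF2 = 11110010 → 4-byte char (#6). Advance 4.
Byte at offset 21: 0xF3 = 11110011 → 4-byte char (#7). Advance 4.
Byte at offset 25: 0xF4 = 11110100 → 4-byte char (#8). Advance 4.
Reached end at offset 29 after 8 code points.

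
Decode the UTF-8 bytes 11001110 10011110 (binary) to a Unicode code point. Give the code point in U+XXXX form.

U+039E

Leading byte 0xCE = 11001110 matches 110xxxxx → 2-byte sequence.
Byte 1: 0xCE = 11001110, payload 01110 (5 bits).
Byte 2: 0x9E = 10011110 (10xxxxxx ✓), payload 011110.
Concatenate: 01110011110 = 0x39E (11 bits → U+039E).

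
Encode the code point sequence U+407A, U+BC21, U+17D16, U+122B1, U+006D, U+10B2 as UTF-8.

U+407A: 3-byte form → E4 81 BA.
U+BC21: 3-byte form → EB B0 A1.
U+17D16: 4-byte form → F0 97 B4 96.
U+122B1: 4-byte form → F0 92 8A B1.
U+006D: 1-byte form → 6D.
U+10B2: 3-byte form → E1 82 B2.
Concatenated (18 bytes): E4 81 BA EB B0 A1 F0 97 B4 96 F0 92 8A B1 6D E1 82 B2.

E4 81 BA EB B0 A1 F0 97 B4 96 F0 92 8A B1 6D E1 82 B2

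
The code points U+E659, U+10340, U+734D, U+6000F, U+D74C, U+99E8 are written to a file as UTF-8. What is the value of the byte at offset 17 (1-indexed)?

0x8C

1-indexed offset 17 is 0-indexed offset 16.
U+E659 → 3-byte form EE 99 99 at offsets 0–2.
U+10340 → 4-byte form F0 90 8D 80 at offsets 3–6.
U+734D → 3-byte form E7 8D 8D at offsets 7–9.
U+6000F → 4-byte form F1 A0 80 8F at offsets 10–13.
U+D74C → 3-byte form ED 9D 8C at offsets 14–16.
Offset 16 falls in char 5's range; it's byte 3 of ED 9D 8C = 0x8C.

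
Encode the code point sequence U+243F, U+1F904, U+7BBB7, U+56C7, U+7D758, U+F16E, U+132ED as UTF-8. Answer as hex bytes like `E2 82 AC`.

U+243F: 3-byte form → E2 90 BF.
U+1F904: 4-byte form → F0 9F A4 84.
U+7BBB7: 4-byte form → F1 BB AE B7.
U+56C7: 3-byte form → E5 9B 87.
U+7D758: 4-byte form → F1 BD 9D 98.
U+F16E: 3-byte form → EF 85 AE.
U+132ED: 4-byte form → F0 93 8B AD.
Concatenated (25 bytes): E2 90 BF F0 9F A4 84 F1 BB AE B7 E5 9B 87 F1 BD 9D 98 EF 85 AE F0 93 8B AD.

E2 90 BF F0 9F A4 84 F1 BB AE B7 E5 9B 87 F1 BD 9D 98 EF 85 AE F0 93 8B AD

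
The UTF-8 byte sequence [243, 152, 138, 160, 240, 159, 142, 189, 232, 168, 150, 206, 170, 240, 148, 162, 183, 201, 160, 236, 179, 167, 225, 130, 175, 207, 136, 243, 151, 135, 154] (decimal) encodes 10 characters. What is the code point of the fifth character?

Offset 0: leading byte 0xF3 = 11110011 → 4-byte char #1 = F3 98 8A A0.
Offset 4: leading byte 0xF0 = 11110000 → 4-byte char #2 = F0 9F 8E BD.
Offset 8: leading byte 0xE8 = 11101000 → 3-byte char #3 = E8 A8 96.
Offset 11: leading byte 0xCE = 11001110 → 2-byte char #4 = CE AA.
Offset 13: leading byte 0xF0 = 11110000 → 4-byte char #5 = F0 94 A2 B7.
Leading byte 0xF0 = 11110000 matches 11110xxx → 4-byte sequence.
Byte 1: 0xF0 = 11110000, payload 000 (3 bits).
Byte 2: 0x94 = 10010100 (10xxxxxx ✓), payload 010100.
Byte 3: 0xA2 = 10100010 (10xxxxxx ✓), payload 100010.
Byte 4: 0xB7 = 10110111 (10xxxxxx ✓), payload 110111.
Concatenate: 000010100100010110111 = 0x148B7 (21 bits → U+148B7).

U+148B7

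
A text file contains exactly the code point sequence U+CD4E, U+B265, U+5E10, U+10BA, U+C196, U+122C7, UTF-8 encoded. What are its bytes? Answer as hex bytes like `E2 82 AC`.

EC B5 8E EB 89 A5 E5 B8 90 E1 82 BA EC 86 96 F0 92 8B 87

U+CD4E: 3-byte form → EC B5 8E.
U+B265: 3-byte form → EB 89 A5.
U+5E10: 3-byte form → E5 B8 90.
U+10BA: 3-byte form → E1 82 BA.
U+C196: 3-byte form → EC 86 96.
U+122C7: 4-byte form → F0 92 8B 87.
Concatenated (19 bytes): EC B5 8E EB 89 A5 E5 B8 90 E1 82 BA EC 86 96 F0 92 8B 87.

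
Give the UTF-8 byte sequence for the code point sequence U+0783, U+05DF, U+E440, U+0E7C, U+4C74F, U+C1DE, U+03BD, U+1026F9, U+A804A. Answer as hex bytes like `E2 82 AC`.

U+0783: 2-byte form → DE 83.
U+05DF: 2-byte form → D7 9F.
U+E440: 3-byte form → EE 91 80.
U+0E7C: 3-byte form → E0 B9 BC.
U+4C74F: 4-byte form → F1 8C 9D 8F.
U+C1DE: 3-byte form → EC 87 9E.
U+03BD: 2-byte form → CE BD.
U+1026F9: 4-byte form → F4 82 9B B9.
U+A804A: 4-byte form → F2 A8 81 8A.
Concatenated (27 bytes): DE 83 D7 9F EE 91 80 E0 B9 BC F1 8C 9D 8F EC 87 9E CE BD F4 82 9B B9 F2 A8 81 8A.

DE 83 D7 9F EE 91 80 E0 B9 BC F1 8C 9D 8F EC 87 9E CE BD F4 82 9B B9 F2 A8 81 8A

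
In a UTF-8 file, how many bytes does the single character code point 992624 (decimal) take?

U+F2570 = 0xF2570. UTF-8 uses 1 byte below 0x80, 2 below 0x800, 3 below 0x10000, 4 up to 0x10FFFF. 0xF2570 is in U+10000–U+10FFFF → 4 bytes.

4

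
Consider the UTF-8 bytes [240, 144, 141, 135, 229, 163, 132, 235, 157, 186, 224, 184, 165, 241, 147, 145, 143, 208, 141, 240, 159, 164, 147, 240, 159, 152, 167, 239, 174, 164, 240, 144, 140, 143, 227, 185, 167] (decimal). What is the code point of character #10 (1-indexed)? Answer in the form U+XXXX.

U+1030F

Offset 0: leading byte 0xF0 = 11110000 → 4-byte char #1 = F0 90 8D 87.
Offset 4: leading byte 0xE5 = 11100101 → 3-byte char #2 = E5 A3 84.
Offset 7: leading byte 0xEB = 11101011 → 3-byte char #3 = EB 9D BA.
Offset 10: leading byte 0xE0 = 11100000 → 3-byte char #4 = E0 B8 A5.
Offset 13: leading byte 0xF1 = 11110001 → 4-byte char #5 = F1 93 91 8F.
Offset 17: leading byte 0xD0 = 11010000 → 2-byte char #6 = D0 8D.
Offset 19: leading byte 0xF0 = 11110000 → 4-byte char #7 = F0 9F A4 93.
Offset 23: leading byte 0xF0 = 11110000 → 4-byte char #8 = F0 9F 98 A7.
Offset 27: leading byte 0xEF = 11101111 → 3-byte char #9 = EF AE A4.
Offset 30: leading byte 0xF0 = 11110000 → 4-byte char #10 = F0 90 8C 8F.
Leading byte 0xF0 = 11110000 matches 11110xxx → 4-byte sequence.
Byte 1: 0xF0 = 11110000, payload 000 (3 bits).
Byte 2: 0x90 = 10010000 (10xxxxxx ✓), payload 010000.
Byte 3: 0x8C = 10001100 (10xxxxxx ✓), payload 001100.
Byte 4: 0x8F = 10001111 (10xxxxxx ✓), payload 001111.
Concatenate: 000010000001100001111 = 0x1030F (21 bits → U+1030F).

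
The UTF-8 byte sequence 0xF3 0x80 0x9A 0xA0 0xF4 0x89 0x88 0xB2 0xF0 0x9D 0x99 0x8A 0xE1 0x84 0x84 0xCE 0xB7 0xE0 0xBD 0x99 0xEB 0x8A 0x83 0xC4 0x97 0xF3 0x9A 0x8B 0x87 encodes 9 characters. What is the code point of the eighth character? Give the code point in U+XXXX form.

Offset 0: leading byte 0xF3 = 11110011 → 4-byte char #1 = F3 80 9A A0.
Offset 4: leading byte 0xF4 = 11110100 → 4-byte char #2 = F4 89 88 B2.
Offset 8: leading byte 0xF0 = 11110000 → 4-byte char #3 = F0 9D 99 8A.
Offset 12: leading byte 0xE1 = 11100001 → 3-byte char #4 = E1 84 84.
Offset 15: leading byte 0xCE = 11001110 → 2-byte char #5 = CE B7.
Offset 17: leading byte 0xE0 = 11100000 → 3-byte char #6 = E0 BD 99.
Offset 20: leading byte 0xEB = 11101011 → 3-byte char #7 = EB 8A 83.
Offset 23: leading byte 0xC4 = 11000100 → 2-byte char #8 = C4 97.
Leading byte 0xC4 = 11000100 matches 110xxxxx → 2-byte sequence.
Byte 1: 0xC4 = 11000100, payload 00100 (5 bits).
Byte 2: 0x97 = 10010111 (10xxxxxx ✓), payload 010111.
Concatenate: 00100010111 = 0x117 (11 bits → U+0117).

U+0117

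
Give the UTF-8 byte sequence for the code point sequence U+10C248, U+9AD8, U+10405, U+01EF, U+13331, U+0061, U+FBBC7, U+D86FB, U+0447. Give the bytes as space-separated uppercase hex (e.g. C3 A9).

U+10C248: 4-byte form → F4 8C 89 88.
U+9AD8: 3-byte form → E9 AB 98.
U+10405: 4-byte form → F0 90 90 85.
U+01EF: 2-byte form → C7 AF.
U+13331: 4-byte form → F0 93 8C B1.
U+0061: 1-byte form → 61.
U+FBBC7: 4-byte form → F3 BB AF 87.
U+D86FB: 4-byte form → F3 98 9B BB.
U+0447: 2-byte form → D1 87.
Concatenated (28 bytes): F4 8C 89 88 E9 AB 98 F0 90 90 85 C7 AF F0 93 8C B1 61 F3 BB AF 87 F3 98 9B BB D1 87.

F4 8C 89 88 E9 AB 98 F0 90 90 85 C7 AF F0 93 8C B1 61 F3 BB AF 87 F3 98 9B BB D1 87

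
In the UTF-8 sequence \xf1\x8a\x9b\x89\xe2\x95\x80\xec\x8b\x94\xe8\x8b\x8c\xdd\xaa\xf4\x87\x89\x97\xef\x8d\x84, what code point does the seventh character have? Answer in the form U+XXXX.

Offset 0: leading byte 0xF1 = 11110001 → 4-byte char #1 = F1 8A 9B 89.
Offset 4: leading byte 0xE2 = 11100010 → 3-byte char #2 = E2 95 80.
Offset 7: leading byte 0xEC = 11101100 → 3-byte char #3 = EC 8B 94.
Offset 10: leading byte 0xE8 = 11101000 → 3-byte char #4 = E8 8B 8C.
Offset 13: leading byte 0xDD = 11011101 → 2-byte char #5 = DD AA.
Offset 15: leading byte 0xF4 = 11110100 → 4-byte char #6 = F4 87 89 97.
Offset 19: leading byte 0xEF = 11101111 → 3-byte char #7 = EF 8D 84.
Leading byte 0xEF = 11101111 matches 1110xxxx → 3-byte sequence.
Byte 1: 0xEF = 11101111, payload 1111 (4 bits).
Byte 2: 0x8D = 10001101 (10xxxxxx ✓), payload 001101.
Byte 3: 0x84 = 10000100 (10xxxxxx ✓), payload 000100.
Concatenate: 1111001101000100 = 0xF344 (16 bits → U+F344).

U+F344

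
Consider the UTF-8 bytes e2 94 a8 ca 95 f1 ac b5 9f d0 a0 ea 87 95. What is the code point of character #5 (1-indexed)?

U+A1D5

Offset 0: leading byte 0xE2 = 11100010 → 3-byte char #1 = E2 94 A8.
Offset 3: leading byte 0xCA = 11001010 → 2-byte char #2 = CA 95.
Offset 5: leading byte 0xF1 = 11110001 → 4-byte char #3 = F1 AC B5 9F.
Offset 9: leading byte 0xD0 = 11010000 → 2-byte char #4 = D0 A0.
Offset 11: leading byte 0xEA = 11101010 → 3-byte char #5 = EA 87 95.
Leading byte 0xEA = 11101010 matches 1110xxxx → 3-byte sequence.
Byte 1: 0xEA = 11101010, payload 1010 (4 bits).
Byte 2: 0x87 = 10000111 (10xxxxxx ✓), payload 000111.
Byte 3: 0x95 = 10010101 (10xxxxxx ✓), payload 010101.
Concatenate: 1010000111010101 = 0xA1D5 (16 bits → U+A1D5).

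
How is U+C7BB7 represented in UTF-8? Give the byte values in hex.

U+C7BB7 = 0xC7BB7 = 818103 decimal. In range U+10000–U+10FFFF → 4-byte form: 11110xxx 10xxxxxx 10xxxxxx 10xxxxxx.
Binary (21 bits): 011000111101110110111.
Split 3+6+6+6: 011 | 000111 | 101110 | 110111.
Byte 1: 11110011 = 0xF3.
Byte 2: 10000111 = 0x87.
Byte 3: 10101110 = 0xAE.
Byte 4: 10110111 = 0xB7.

F3 87 AE B7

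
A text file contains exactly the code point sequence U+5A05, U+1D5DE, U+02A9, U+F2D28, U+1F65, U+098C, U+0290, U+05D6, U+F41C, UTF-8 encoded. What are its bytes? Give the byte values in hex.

U+5A05: 3-byte form → E5 A8 85.
U+1D5DE: 4-byte form → F0 9D 97 9E.
U+02A9: 2-byte form → CA A9.
U+F2D28: 4-byte form → F3 B2 B4 A8.
U+1F65: 3-byte form → E1 BD A5.
U+098C: 3-byte form → E0 A6 8C.
U+0290: 2-byte form → CA 90.
U+05D6: 2-byte form → D7 96.
U+F41C: 3-byte form → EF 90 9C.
Concatenated (26 bytes): E5 A8 85 F0 9D 97 9E CA A9 F3 B2 B4 A8 E1 BD A5 E0 A6 8C CA 90 D7 96 EF 90 9C.

E5 A8 85 F0 9D 97 9E CA A9 F3 B2 B4 A8 E1 BD A5 E0 A6 8C CA 90 D7 96 EF 90 9C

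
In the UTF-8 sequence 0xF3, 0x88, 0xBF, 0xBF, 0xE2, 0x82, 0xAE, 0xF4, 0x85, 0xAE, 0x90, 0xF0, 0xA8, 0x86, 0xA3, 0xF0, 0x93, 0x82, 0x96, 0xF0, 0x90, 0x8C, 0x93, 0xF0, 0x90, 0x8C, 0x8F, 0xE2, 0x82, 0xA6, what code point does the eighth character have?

Offset 0: leading byte 0xF3 = 11110011 → 4-byte char #1 = F3 88 BF BF.
Offset 4: leading byte 0xE2 = 11100010 → 3-byte char #2 = E2 82 AE.
Offset 7: leading byte 0xF4 = 11110100 → 4-byte char #3 = F4 85 AE 90.
Offset 11: leading byte 0xF0 = 11110000 → 4-byte char #4 = F0 A8 86 A3.
Offset 15: leading byte 0xF0 = 11110000 → 4-byte char #5 = F0 93 82 96.
Offset 19: leading byte 0xF0 = 11110000 → 4-byte char #6 = F0 90 8C 93.
Offset 23: leading byte 0xF0 = 11110000 → 4-byte char #7 = F0 90 8C 8F.
Offset 27: leading byte 0xE2 = 11100010 → 3-byte char #8 = E2 82 A6.
Leading byte 0xE2 = 11100010 matches 1110xxxx → 3-byte sequence.
Byte 1: 0xE2 = 11100010, payload 0010 (4 bits).
Byte 2: 0x82 = 10000010 (10xxxxxx ✓), payload 000010.
Byte 3: 0xA6 = 10100110 (10xxxxxx ✓), payload 100110.
Concatenate: 0010000010100110 = 0x20A6 (16 bits → U+20A6).

U+20A6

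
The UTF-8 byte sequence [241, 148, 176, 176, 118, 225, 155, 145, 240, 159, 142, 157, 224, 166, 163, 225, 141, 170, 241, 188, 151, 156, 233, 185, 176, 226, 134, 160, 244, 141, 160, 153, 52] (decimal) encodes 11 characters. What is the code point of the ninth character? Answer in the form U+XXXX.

U+21A0

Offset 0: leading byte 0xF1 = 11110001 → 4-byte char #1 = F1 94 B0 B0.
Offset 4: leading byte 0x76 = 01110110 → 1-byte char #2 = 76.
Offset 5: leading byte 0xE1 = 11100001 → 3-byte char #3 = E1 9B 91.
Offset 8: leading byte 0xF0 = 11110000 → 4-byte char #4 = F0 9F 8E 9D.
Offset 12: leading byte 0xE0 = 11100000 → 3-byte char #5 = E0 A6 A3.
Offset 15: leading byte 0xE1 = 11100001 → 3-byte char #6 = E1 8D AA.
Offset 18: leading byte 0xF1 = 11110001 → 4-byte char #7 = F1 BC 97 9C.
Offset 22: leading byte 0xE9 = 11101001 → 3-byte char #8 = E9 B9 B0.
Offset 25: leading byte 0xE2 = 11100010 → 3-byte char #9 = E2 86 A0.
Leading byte 0xE2 = 11100010 matches 1110xxxx → 3-byte sequence.
Byte 1: 0xE2 = 11100010, payload 0010 (4 bits).
Byte 2: 0x86 = 10000110 (10xxxxxx ✓), payload 000110.
Byte 3: 0xA0 = 10100000 (10xxxxxx ✓), payload 100000.
Concatenate: 0010000110100000 = 0x21A0 (16 bits → U+21A0).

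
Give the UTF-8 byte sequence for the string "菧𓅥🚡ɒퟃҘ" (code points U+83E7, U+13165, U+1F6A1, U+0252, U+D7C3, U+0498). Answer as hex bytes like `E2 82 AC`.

U+83E7: 3-byte form → E8 8F A7.
U+13165: 4-byte form → F0 93 85 A5.
U+1F6A1: 4-byte form → F0 9F 9A A1.
U+0252: 2-byte form → C9 92.
U+D7C3: 3-byte form → ED 9F 83.
U+0498: 2-byte form → D2 98.
Concatenated (18 bytes): E8 8F A7 F0 93 85 A5 F0 9F 9A A1 C9 92 ED 9F 83 D2 98.

E8 8F A7 F0 93 85 A5 F0 9F 9A A1 C9 92 ED 9F 83 D2 98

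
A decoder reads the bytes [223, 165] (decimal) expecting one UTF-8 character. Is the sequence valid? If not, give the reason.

Leading byte 0xDF = 11011111 → 2-byte form.
Continuation bytes 0xA5=10100101 all match 10xxxxxx.
Decoded value 0x7E5 is ≥ 0x80 (shortest form) and not a surrogate.

valid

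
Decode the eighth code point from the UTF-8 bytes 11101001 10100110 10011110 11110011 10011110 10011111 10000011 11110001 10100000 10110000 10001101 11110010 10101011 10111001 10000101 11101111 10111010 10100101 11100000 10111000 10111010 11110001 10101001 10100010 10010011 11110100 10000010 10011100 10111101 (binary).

U+10273D

Offset 0: leading byte 0xE9 = 11101001 → 3-byte char #1 = E9 A6 9E.
Offset 3: leading byte 0xF3 = 11110011 → 4-byte char #2 = F3 9E 9F 83.
Offset 7: leading byte 0xF1 = 11110001 → 4-byte char #3 = F1 A0 B0 8D.
Offset 11: leading byte 0xF2 = 11110010 → 4-byte char #4 = F2 AB B9 85.
Offset 15: leading byte 0xEF = 11101111 → 3-byte char #5 = EF BA A5.
Offset 18: leading byte 0xE0 = 11100000 → 3-byte char #6 = E0 B8 BA.
Offset 21: leading byte 0xF1 = 11110001 → 4-byte char #7 = F1 A9 A2 93.
Offset 25: leading byte 0xF4 = 11110100 → 4-byte char #8 = F4 82 9C BD.
Leading byte 0xF4 = 11110100 matches 11110xxx → 4-byte sequence.
Byte 1: 0xF4 = 11110100, payload 100 (3 bits).
Byte 2: 0x82 = 10000010 (10xxxxxx ✓), payload 000010.
Byte 3: 0x9C = 10011100 (10xxxxxx ✓), payload 011100.
Byte 4: 0xBD = 10111101 (10xxxxxx ✓), payload 111101.
Concatenate: 100000010011100111101 = 0x10273D (21 bits → U+10273D).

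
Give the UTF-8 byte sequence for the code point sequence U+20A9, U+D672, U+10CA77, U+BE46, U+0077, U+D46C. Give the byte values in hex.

E2 82 A9 ED 99 B2 F4 8C A9 B7 EB B9 86 77 ED 91 AC

U+20A9: 3-byte form → E2 82 A9.
U+D672: 3-byte form → ED 99 B2.
U+10CA77: 4-byte form → F4 8C A9 B7.
U+BE46: 3-byte form → EB B9 86.
U+0077: 1-byte form → 77.
U+D46C: 3-byte form → ED 91 AC.
Concatenated (17 bytes): E2 82 A9 ED 99 B2 F4 8C A9 B7 EB B9 86 77 ED 91 AC.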